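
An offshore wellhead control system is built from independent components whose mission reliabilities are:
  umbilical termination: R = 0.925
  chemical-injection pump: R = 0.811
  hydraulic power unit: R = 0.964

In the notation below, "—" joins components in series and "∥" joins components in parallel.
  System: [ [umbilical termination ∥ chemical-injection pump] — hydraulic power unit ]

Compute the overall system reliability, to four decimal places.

Parallel (umbilical termination and chemical-injection pump): 1 − (1 − 0.925000)(1 − 0.811000) = 0.985825
Series ([0.985825] and hydraulic power unit): 0.985825 × 0.964000 = 0.9503

0.9503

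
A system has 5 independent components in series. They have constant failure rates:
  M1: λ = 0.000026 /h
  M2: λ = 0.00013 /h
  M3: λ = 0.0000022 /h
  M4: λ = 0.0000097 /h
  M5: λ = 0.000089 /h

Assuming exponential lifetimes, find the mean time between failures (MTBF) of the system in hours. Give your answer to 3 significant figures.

3890

Series of exponential components: λ_sys = Σ λ_i
λ_sys = 0.000026 + 0.00013 + 0.0000022 + 0.0000097 + 0.000089 = 2.5690e-04 /h
MTBF = 1 / λ_sys = 3890 h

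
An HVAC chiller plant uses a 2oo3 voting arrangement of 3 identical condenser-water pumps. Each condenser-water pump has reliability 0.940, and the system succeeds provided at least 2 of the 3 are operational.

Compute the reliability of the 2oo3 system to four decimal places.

R = Σ_{i=2}^{3} C(3,i) p^i (1−p)^{3−i} with p = 0.940
C(3,2)·0.940^2·0.060^1 = 0.159048
C(3,3)·0.940^3·0.060^0 = 0.830584
Sum = 0.9896

0.9896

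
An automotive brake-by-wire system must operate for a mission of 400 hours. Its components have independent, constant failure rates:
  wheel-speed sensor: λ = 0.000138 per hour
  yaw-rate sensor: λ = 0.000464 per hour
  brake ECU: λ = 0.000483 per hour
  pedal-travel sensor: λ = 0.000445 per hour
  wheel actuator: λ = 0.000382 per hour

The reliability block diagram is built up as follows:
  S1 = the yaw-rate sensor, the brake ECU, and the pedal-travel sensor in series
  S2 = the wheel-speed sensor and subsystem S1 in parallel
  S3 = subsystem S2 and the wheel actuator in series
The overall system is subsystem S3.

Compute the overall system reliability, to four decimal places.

R(wheel-speed sensor) = exp(−0.000138 × 400) = 0.946296
R(yaw-rate sensor) = exp(−0.000464 × 400) = 0.830606
R(brake ECU) = exp(−0.000483 × 400) = 0.824317
R(pedal-travel sensor) = exp(−0.000445 × 400) = 0.836942
R(wheel actuator) = exp(−0.000382 × 400) = 0.858301
Series (yaw-rate sensor, brake ECU, and pedal-travel sensor): 0.830606 × 0.824317 × 0.836942 = 0.573040
Parallel (wheel-speed sensor and [0.573040]): 1 − (1 − 0.946296)(1 − 0.573040) = 0.977071
Series ([0.977071] and wheel actuator): 0.977071 × 0.858301 = 0.8386

0.8386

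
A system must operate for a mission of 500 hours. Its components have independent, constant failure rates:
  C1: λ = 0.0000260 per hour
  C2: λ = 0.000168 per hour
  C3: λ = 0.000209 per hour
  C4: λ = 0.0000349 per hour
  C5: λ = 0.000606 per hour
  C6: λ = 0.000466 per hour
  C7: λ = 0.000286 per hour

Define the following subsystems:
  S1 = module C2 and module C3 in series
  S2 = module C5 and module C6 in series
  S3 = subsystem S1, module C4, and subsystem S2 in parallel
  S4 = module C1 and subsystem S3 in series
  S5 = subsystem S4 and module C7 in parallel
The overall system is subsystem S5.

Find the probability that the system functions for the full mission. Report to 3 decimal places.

R(C1) = exp(−0.0000260 × 500) = 0.98708
R(C2) = exp(−0.000168 × 500) = 0.91943
R(C3) = exp(−0.000209 × 500) = 0.90077
R(C4) = exp(−0.0000349 × 500) = 0.98270
R(C5) = exp(−0.000606 × 500) = 0.73860
R(C6) = exp(−0.000466 × 500) = 0.79215
R(C7) = exp(−0.000286 × 500) = 0.86675
Series (C2 and C3): 0.91943 × 0.90077 = 0.82819
Series (C5 and C6): 0.73860 × 0.79215 = 0.58508
Parallel ([0.82819], C4, and [0.58508]): 1 − (1 − 0.82819)(1 − 0.98270)(1 − 0.58508) = 0.99877
Series (C1 and [0.99877]): 0.98708 × 0.99877 = 0.98587
Parallel ([0.98587] and C7): 1 − (1 − 0.98587)(1 − 0.86675) = 0.998

0.998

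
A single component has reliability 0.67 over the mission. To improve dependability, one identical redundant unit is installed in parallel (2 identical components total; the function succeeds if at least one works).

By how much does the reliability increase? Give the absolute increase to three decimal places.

0.221

R_before = 0.67
R_after = 1 − (1 − 0.67)^2 = 0.891
ΔR = 0.891 − 0.67 = 0.221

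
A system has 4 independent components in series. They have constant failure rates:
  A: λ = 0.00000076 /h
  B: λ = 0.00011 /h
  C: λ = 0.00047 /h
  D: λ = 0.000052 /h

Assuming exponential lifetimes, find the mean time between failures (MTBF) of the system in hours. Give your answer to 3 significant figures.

1580

Series of exponential components: λ_sys = Σ λ_i
λ_sys = 0.00000076 + 0.00011 + 0.00047 + 0.000052 = 6.3276e-04 /h
MTBF = 1 / λ_sys = 1580 h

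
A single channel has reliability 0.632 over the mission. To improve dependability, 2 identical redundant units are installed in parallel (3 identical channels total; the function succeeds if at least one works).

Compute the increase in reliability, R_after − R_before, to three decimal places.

R_before = 0.632
R_after = 1 − (1 − 0.632)^3 = 0.950
ΔR = 0.950 − 0.632 = 0.318

0.318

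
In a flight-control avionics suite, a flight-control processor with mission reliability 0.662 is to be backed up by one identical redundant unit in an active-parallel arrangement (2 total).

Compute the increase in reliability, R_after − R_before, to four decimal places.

R_before = 0.662
R_after = 1 − (1 − 0.662)^2 = 0.8858
ΔR = 0.8858 − 0.662 = 0.2238

0.2238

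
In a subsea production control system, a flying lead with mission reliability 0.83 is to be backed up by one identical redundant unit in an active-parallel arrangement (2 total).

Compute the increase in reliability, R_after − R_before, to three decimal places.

R_before = 0.83
R_after = 1 − (1 − 0.83)^2 = 0.971
ΔR = 0.971 − 0.83 = 0.141

0.141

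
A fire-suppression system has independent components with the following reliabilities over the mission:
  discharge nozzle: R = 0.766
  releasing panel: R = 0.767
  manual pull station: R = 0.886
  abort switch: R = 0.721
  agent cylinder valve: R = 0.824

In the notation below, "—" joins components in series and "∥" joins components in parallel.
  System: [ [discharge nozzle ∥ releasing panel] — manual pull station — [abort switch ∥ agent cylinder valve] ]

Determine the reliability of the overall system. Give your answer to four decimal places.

0.7966

Parallel (discharge nozzle and releasing panel): 1 − (1 − 0.766000)(1 − 0.767000) = 0.945478
Parallel (abort switch and agent cylinder valve): 1 − (1 − 0.721000)(1 − 0.824000) = 0.950896
Series ([0.945478], manual pull station, and [0.950896]): 0.945478 × 0.886000 × 0.950896 = 0.7966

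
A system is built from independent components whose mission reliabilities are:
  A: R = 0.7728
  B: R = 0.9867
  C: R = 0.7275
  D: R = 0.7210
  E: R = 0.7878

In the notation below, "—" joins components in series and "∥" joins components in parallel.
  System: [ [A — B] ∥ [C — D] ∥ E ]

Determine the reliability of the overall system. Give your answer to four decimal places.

0.9760

Series (A and B): 0.772800 × 0.986700 = 0.762522
Series (C and D): 0.727500 × 0.721000 = 0.524528
Parallel ([0.762522], [0.524528], and E): 1 − (1 − 0.762522)(1 − 0.524528)(1 − 0.787800) = 0.9760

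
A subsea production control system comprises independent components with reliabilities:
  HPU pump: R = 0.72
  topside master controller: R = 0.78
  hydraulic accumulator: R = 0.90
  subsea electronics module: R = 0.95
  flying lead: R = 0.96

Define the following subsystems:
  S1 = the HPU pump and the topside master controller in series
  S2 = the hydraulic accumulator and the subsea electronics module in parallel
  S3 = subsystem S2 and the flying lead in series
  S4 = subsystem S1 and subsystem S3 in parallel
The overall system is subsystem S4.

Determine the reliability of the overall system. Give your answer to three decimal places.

Series (HPU pump and topside master controller): 0.72000 × 0.78000 = 0.56160
Parallel (hydraulic accumulator and subsea electronics module): 1 − (1 − 0.90000)(1 − 0.95000) = 0.99500
Series ([0.99500] and flying lead): 0.99500 × 0.96000 = 0.95520
Parallel ([0.56160] and [0.95520]): 1 − (1 − 0.56160)(1 − 0.95520) = 0.980

0.980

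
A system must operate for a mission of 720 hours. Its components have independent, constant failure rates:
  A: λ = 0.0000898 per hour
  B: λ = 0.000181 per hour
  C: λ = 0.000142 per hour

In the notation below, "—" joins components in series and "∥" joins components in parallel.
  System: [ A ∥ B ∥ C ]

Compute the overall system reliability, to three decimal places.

0.999

R(A) = exp(−0.0000898 × 720) = 0.93739
R(B) = exp(−0.000181 × 720) = 0.87781
R(C) = exp(−0.000142 × 720) = 0.90281
Parallel (A, B, and C): 1 − (1 − 0.93739)(1 − 0.87781)(1 − 0.90281) = 0.999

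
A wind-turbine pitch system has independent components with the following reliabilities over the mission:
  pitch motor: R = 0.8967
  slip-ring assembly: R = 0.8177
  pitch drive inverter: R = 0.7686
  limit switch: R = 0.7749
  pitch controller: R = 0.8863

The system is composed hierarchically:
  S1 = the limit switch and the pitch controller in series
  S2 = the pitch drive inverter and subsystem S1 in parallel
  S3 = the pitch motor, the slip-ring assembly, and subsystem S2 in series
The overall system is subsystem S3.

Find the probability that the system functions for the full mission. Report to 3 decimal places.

0.680

Series (limit switch and pitch controller): 0.77490 × 0.88630 = 0.68679
Parallel (pitch drive inverter and [0.68679]): 1 − (1 − 0.76860)(1 − 0.68679) = 0.92752
Series (pitch motor, slip-ring assembly, and [0.92752]): 0.89670 × 0.81770 × 0.92752 = 0.680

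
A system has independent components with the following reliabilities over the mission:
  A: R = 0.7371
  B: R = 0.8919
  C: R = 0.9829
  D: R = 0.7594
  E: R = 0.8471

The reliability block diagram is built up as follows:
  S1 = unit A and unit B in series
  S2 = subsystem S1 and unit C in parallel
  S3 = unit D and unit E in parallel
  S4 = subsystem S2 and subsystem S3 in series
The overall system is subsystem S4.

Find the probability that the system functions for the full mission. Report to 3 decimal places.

Series (A and B): 0.73710 × 0.89190 = 0.65742
Parallel ([0.65742] and C): 1 − (1 − 0.65742)(1 − 0.98290) = 0.99414
Parallel (D and E): 1 − (1 − 0.75940)(1 − 0.84710) = 0.96321
Series ([0.99414] and [0.96321]): 0.99414 × 0.96321 = 0.958

0.958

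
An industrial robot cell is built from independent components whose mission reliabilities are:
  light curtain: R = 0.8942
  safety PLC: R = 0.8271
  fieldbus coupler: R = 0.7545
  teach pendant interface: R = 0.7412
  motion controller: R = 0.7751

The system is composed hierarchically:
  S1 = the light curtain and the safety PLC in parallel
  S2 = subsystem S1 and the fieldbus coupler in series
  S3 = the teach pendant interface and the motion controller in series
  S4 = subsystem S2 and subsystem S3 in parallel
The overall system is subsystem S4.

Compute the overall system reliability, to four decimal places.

Parallel (light curtain and safety PLC): 1 − (1 − 0.894200)(1 − 0.827100) = 0.981707
Series ([0.981707] and fieldbus coupler): 0.981707 × 0.754500 = 0.740698
Series (teach pendant interface and motion controller): 0.741200 × 0.775100 = 0.574504
Parallel ([0.740698] and [0.574504]): 1 − (1 − 0.740698)(1 − 0.574504) = 0.8897

0.8897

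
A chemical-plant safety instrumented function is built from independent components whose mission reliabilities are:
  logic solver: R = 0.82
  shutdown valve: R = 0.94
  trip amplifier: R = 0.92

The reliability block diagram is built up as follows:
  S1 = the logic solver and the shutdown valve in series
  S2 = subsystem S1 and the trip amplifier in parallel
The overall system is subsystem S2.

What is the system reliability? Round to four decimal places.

Series (logic solver and shutdown valve): 0.820000 × 0.940000 = 0.770800
Parallel ([0.770800] and trip amplifier): 1 − (1 − 0.770800)(1 − 0.920000) = 0.9817

0.9817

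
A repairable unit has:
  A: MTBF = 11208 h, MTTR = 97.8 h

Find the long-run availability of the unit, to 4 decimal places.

A(A) = MTBF/(MTBF+MTTR) = 11208/(11208+97.8) = 0.9913

0.9913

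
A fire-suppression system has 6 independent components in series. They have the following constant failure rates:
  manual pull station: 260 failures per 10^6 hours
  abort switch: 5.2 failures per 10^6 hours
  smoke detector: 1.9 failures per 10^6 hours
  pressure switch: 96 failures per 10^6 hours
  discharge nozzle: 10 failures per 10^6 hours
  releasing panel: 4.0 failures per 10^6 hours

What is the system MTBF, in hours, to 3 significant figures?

2650

Series of exponential components: λ_sys = Σ λ_i
λ_sys = 0.00026 + 0.0000052 + 0.0000019 + 0.000096 + 0.000010 + 0.0000040 = 3.7710e-04 /h
MTBF = 1 / λ_sys = 2650 h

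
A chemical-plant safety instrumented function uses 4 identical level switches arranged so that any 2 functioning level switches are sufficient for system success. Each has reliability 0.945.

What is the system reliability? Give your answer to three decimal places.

0.999

R = Σ_{i=2}^{4} C(4,i) p^i (1−p)^{4−i} with p = 0.945
C(4,2)·0.945^2·0.055^2 = 0.01621
C(4,3)·0.945^3·0.055^1 = 0.18566
C(4,4)·0.945^4·0.055^0 = 0.79749
Sum = 0.999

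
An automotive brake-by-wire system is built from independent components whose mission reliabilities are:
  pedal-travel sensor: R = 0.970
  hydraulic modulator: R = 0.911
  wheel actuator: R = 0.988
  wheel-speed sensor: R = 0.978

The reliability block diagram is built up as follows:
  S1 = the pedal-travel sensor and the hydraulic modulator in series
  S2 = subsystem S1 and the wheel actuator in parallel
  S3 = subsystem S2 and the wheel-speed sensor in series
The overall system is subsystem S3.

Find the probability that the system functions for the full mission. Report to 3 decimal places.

Series (pedal-travel sensor and hydraulic modulator): 0.97000 × 0.91100 = 0.88367
Parallel ([0.88367] and wheel actuator): 1 − (1 − 0.88367)(1 − 0.98800) = 0.99860
Series ([0.99860] and wheel-speed sensor): 0.99860 × 0.97800 = 0.977

0.977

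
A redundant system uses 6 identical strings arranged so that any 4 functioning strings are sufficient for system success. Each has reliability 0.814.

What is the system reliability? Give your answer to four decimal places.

0.9176

R = Σ_{i=4}^{6} C(6,i) p^i (1−p)^{6−i} with p = 0.814
C(6,4)·0.814^4·0.186^2 = 0.227832
C(6,5)·0.814^5·0.186^1 = 0.398829
C(6,6)·0.814^6·0.186^0 = 0.290902
Sum = 0.9176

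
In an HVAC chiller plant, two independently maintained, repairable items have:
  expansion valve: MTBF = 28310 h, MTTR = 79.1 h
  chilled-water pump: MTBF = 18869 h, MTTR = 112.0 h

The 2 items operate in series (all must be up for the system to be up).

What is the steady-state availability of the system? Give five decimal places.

A(expansion valve) = MTBF/(MTBF+MTTR) = 28310/(28310+79.1) = 0.997214
A(chilled-water pump) = MTBF/(MTBF+MTTR) = 18869/(18869+112.0) = 0.994099
Series availability: 0.997214 × 0.994099 = 0.99133

0.99133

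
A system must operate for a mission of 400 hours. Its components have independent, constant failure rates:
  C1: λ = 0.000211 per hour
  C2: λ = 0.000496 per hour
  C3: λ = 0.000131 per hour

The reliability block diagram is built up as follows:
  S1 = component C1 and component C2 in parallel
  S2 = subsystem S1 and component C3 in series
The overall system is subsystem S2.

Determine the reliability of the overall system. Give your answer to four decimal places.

0.9351

R(C1) = exp(−0.000211 × 400) = 0.919064
R(C2) = exp(−0.000496 × 400) = 0.820042
R(C3) = exp(−0.000131 × 400) = 0.948949
Parallel (C1 and C2): 1 − (1 − 0.919064)(1 − 0.820042) = 0.985435
Series ([0.985435] and C3): 0.985435 × 0.948949 = 0.9351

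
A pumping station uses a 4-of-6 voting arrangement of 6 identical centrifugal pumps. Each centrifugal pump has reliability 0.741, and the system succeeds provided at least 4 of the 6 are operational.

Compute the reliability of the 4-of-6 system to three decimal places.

0.816

R = Σ_{i=4}^{6} C(6,i) p^i (1−p)^{6−i} with p = 0.741
C(6,4)·0.741^4·0.259^2 = 0.30336
C(6,5)·0.741^5·0.259^1 = 0.34717
C(6,6)·0.741^6·0.259^0 = 0.16554
Sum = 0.816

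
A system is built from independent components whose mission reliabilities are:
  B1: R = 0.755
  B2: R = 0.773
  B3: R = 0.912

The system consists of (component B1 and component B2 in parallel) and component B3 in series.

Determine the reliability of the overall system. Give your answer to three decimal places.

Parallel (B1 and B2): 1 − (1 − 0.75500)(1 − 0.77300) = 0.94439
Series ([0.94439] and B3): 0.94439 × 0.91200 = 0.861

0.861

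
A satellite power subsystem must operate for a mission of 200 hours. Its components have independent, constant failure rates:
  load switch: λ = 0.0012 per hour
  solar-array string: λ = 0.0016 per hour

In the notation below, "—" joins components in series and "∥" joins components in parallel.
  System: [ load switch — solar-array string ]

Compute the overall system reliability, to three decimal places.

R(load switch) = exp(−0.0012 × 200) = 0.78663
R(solar-array string) = exp(−0.0016 × 200) = 0.72615
Series (load switch and solar-array string): 0.78663 × 0.72615 = 0.571

0.571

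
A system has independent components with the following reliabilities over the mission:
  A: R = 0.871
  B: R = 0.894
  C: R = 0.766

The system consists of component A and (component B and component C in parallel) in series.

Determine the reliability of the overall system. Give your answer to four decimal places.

Parallel (B and C): 1 − (1 − 0.894000)(1 − 0.766000) = 0.975196
Series (A and [0.975196]): 0.871000 × 0.975196 = 0.8494

0.8494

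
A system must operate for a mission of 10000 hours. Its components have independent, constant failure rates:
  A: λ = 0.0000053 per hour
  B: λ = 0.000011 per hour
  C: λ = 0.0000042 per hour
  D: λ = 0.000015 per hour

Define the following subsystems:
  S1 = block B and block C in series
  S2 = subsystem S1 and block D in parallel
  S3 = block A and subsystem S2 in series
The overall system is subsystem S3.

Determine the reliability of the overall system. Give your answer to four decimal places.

R(A) = exp(−0.0000053 × 10000) = 0.948380
R(B) = exp(−0.000011 × 10000) = 0.895834
R(C) = exp(−0.0000042 × 10000) = 0.958870
R(D) = exp(−0.000015 × 10000) = 0.860708
Series (B and C): 0.895834 × 0.958870 = 0.858988
Parallel ([0.858988] and D): 1 − (1 − 0.858988)(1 − 0.860708) = 0.980358
Series (A and [0.980358]): 0.948380 × 0.980358 = 0.9298

0.9298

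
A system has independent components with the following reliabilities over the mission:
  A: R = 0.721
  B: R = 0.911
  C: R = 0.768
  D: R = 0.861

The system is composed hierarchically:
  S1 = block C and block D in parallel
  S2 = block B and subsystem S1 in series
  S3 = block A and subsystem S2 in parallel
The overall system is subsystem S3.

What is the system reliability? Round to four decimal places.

0.9670

Parallel (C and D): 1 − (1 − 0.768000)(1 − 0.861000) = 0.967752
Series (B and [0.967752]): 0.911000 × 0.967752 = 0.881622
Parallel (A and [0.881622]): 1 − (1 − 0.721000)(1 − 0.881622) = 0.9670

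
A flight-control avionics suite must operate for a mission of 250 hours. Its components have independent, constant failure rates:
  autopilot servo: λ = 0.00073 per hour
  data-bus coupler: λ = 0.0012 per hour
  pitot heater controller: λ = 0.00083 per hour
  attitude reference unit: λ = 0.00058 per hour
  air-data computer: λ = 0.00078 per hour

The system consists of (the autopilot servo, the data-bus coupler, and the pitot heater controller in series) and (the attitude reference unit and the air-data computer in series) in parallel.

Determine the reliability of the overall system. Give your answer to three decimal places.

0.856

R(autopilot servo) = exp(−0.00073 × 250) = 0.83318
R(data-bus coupler) = exp(−0.0012 × 250) = 0.74082
R(pitot heater controller) = exp(−0.00083 × 250) = 0.81261
R(attitude reference unit) = exp(−0.00058 × 250) = 0.86502
R(air-data computer) = exp(−0.00078 × 250) = 0.82283
Series (autopilot servo, data-bus coupler, and pitot heater controller): 0.83318 × 0.74082 × 0.81261 = 0.50157
Series (attitude reference unit and air-data computer): 0.86502 × 0.82283 = 0.71176
Parallel ([0.50157] and [0.71176]): 1 − (1 − 0.50157)(1 − 0.71176) = 0.856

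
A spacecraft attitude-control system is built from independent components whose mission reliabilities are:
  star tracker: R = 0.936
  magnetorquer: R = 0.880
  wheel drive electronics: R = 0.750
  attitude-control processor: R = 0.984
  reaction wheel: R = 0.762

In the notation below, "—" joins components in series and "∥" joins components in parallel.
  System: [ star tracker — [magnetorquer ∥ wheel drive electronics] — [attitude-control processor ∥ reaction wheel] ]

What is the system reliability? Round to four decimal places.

Parallel (magnetorquer and wheel drive electronics): 1 − (1 − 0.880000)(1 − 0.750000) = 0.970000
Parallel (attitude-control processor and reaction wheel): 1 − (1 − 0.984000)(1 − 0.762000) = 0.996192
Series (star tracker, [0.970000], and [0.996192]): 0.936000 × 0.970000 × 0.996192 = 0.9045

0.9045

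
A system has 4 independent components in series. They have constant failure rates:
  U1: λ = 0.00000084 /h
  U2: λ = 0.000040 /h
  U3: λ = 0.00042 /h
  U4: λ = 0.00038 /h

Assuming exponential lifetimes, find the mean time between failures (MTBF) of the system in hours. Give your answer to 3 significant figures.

1190

Series of exponential components: λ_sys = Σ λ_i
λ_sys = 0.00000084 + 0.000040 + 0.00042 + 0.00038 = 8.4084e-04 /h
MTBF = 1 / λ_sys = 1190 h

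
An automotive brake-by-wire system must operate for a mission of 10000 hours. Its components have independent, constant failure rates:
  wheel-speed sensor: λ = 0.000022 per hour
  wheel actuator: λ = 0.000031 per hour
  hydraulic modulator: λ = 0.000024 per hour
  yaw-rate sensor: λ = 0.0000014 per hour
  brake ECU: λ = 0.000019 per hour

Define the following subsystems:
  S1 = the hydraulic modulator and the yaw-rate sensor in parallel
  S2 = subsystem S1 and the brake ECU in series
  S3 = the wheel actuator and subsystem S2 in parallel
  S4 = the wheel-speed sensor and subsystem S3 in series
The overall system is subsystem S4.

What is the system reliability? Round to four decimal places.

0.7650

R(wheel-speed sensor) = exp(−0.000022 × 10000) = 0.802519
R(wheel actuator) = exp(−0.000031 × 10000) = 0.733447
R(hydraulic modulator) = exp(−0.000024 × 10000) = 0.786628
R(yaw-rate sensor) = exp(−0.0000014 × 10000) = 0.986098
R(brake ECU) = exp(−0.000019 × 10000) = 0.826959
Parallel (hydraulic modulator and yaw-rate sensor): 1 − (1 − 0.786628)(1 − 0.986098) = 0.997034
Series ([0.997034] and brake ECU): 0.997034 × 0.826959 = 0.824506
Parallel (wheel actuator and [0.824506]): 1 − (1 − 0.733447)(1 − 0.824506) = 0.953222
Series (wheel-speed sensor and [0.953222]): 0.802519 × 0.953222 = 0.7650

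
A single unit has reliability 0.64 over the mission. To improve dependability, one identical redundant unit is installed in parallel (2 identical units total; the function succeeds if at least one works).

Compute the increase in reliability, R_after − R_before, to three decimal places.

R_before = 0.64
R_after = 1 − (1 − 0.64)^2 = 0.870
ΔR = 0.870 − 0.64 = 0.230

0.230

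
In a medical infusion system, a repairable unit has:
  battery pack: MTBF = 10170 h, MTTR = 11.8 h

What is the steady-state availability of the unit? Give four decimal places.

A(battery pack) = MTBF/(MTBF+MTTR) = 10170/(10170+11.8) = 0.9988

0.9988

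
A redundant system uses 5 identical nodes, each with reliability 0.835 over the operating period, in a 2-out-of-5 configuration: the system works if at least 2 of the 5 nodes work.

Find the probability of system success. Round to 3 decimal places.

0.997

R = Σ_{i=2}^{5} C(5,i) p^i (1−p)^{5−i} with p = 0.835
C(5,2)·0.835^2·0.165^3 = 0.03132
C(5,3)·0.835^3·0.165^2 = 0.15850
C(5,4)·0.835^4·0.165^1 = 0.40105
C(5,5)·0.835^5·0.165^0 = 0.40591
Sum = 0.997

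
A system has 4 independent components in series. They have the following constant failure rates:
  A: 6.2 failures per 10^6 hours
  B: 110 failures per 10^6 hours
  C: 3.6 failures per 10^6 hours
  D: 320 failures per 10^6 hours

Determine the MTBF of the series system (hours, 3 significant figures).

Series of exponential components: λ_sys = Σ λ_i
λ_sys = 0.0000062 + 0.00011 + 0.0000036 + 0.00032 = 4.3980e-04 /h
MTBF = 1 / λ_sys = 2270 h

2270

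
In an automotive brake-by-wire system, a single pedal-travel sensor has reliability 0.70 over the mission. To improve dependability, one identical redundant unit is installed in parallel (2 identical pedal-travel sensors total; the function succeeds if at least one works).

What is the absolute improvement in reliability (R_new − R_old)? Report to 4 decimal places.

R_before = 0.70
R_after = 1 − (1 − 0.70)^2 = 0.9100
ΔR = 0.9100 − 0.70 = 0.2100

0.2100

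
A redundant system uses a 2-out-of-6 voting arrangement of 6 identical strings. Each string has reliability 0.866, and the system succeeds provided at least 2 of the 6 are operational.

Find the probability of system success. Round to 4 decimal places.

R = Σ_{i=2}^{6} C(6,i) p^i (1−p)^{6−i} with p = 0.866
C(6,2)·0.866^2·0.134^4 = 0.003627
C(6,3)·0.866^3·0.134^3 = 0.031253
C(6,4)·0.866^4·0.134^2 = 0.151486
C(6,5)·0.866^5·0.134^1 = 0.391603
C(6,6)·0.866^6·0.134^0 = 0.421801
Sum = 0.9998

0.9998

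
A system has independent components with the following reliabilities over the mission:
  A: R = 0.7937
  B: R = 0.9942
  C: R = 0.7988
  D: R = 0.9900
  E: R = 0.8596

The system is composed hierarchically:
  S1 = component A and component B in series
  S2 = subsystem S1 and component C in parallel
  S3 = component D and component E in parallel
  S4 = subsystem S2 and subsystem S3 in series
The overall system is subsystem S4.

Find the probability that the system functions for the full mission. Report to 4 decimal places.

Series (A and B): 0.793700 × 0.994200 = 0.789097
Parallel ([0.789097] and C): 1 − (1 − 0.789097)(1 − 0.798800) = 0.957566
Parallel (D and E): 1 − (1 − 0.990000)(1 − 0.859600) = 0.998596
Series ([0.957566] and [0.998596]): 0.957566 × 0.998596 = 0.9562

0.9562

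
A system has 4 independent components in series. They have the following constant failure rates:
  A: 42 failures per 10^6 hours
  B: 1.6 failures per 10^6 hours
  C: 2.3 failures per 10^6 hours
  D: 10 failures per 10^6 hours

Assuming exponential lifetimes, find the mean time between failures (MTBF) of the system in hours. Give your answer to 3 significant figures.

Series of exponential components: λ_sys = Σ λ_i
λ_sys = 0.000042 + 0.0000016 + 0.0000023 + 0.000010 = 5.5900e-05 /h
MTBF = 1 / λ_sys = 17900 h

17900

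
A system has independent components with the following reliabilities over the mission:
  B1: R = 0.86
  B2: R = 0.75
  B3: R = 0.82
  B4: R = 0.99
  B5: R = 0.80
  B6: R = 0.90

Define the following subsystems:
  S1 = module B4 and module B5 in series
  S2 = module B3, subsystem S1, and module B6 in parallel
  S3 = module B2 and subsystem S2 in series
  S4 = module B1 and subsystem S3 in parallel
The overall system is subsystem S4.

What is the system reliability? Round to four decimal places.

0.9646

Series (B4 and B5): 0.990000 × 0.800000 = 0.792000
Parallel (B3, [0.792000], and B6): 1 − (1 − 0.820000)(1 − 0.792000)(1 − 0.900000) = 0.996256
Series (B2 and [0.996256]): 0.750000 × 0.996256 = 0.747192
Parallel (B1 and [0.747192]): 1 − (1 − 0.860000)(1 − 0.747192) = 0.9646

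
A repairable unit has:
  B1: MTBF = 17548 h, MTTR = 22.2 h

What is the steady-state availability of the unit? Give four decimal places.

0.9987

A(B1) = MTBF/(MTBF+MTTR) = 17548/(17548+22.2) = 0.9987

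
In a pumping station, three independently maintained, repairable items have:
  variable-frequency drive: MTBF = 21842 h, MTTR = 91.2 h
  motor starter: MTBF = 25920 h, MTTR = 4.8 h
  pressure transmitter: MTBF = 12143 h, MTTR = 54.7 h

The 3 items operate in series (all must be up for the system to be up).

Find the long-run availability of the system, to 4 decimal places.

0.9912

A(variable-frequency drive) = MTBF/(MTBF+MTTR) = 21842/(21842+91.2) = 0.995842
A(motor starter) = MTBF/(MTBF+MTTR) = 25920/(25920+4.8) = 0.999815
A(pressure transmitter) = MTBF/(MTBF+MTTR) = 12143/(12143+54.7) = 0.995516
Series availability: 0.995842 × 0.999815 × 0.995516 = 0.9912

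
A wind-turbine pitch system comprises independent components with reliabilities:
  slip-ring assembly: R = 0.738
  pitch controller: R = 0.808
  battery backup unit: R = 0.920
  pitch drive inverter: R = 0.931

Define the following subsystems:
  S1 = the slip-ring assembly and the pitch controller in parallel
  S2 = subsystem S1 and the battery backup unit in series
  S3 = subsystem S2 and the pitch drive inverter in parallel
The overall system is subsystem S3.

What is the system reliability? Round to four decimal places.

0.9913

Parallel (slip-ring assembly and pitch controller): 1 − (1 − 0.738000)(1 − 0.808000) = 0.949696
Series ([0.949696] and battery backup unit): 0.949696 × 0.920000 = 0.873720
Parallel ([0.873720] and pitch drive inverter): 1 − (1 − 0.873720)(1 − 0.931000) = 0.9913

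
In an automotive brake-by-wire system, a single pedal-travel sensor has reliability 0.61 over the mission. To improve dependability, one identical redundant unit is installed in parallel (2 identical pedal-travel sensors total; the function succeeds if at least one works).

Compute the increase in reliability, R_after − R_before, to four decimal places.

R_before = 0.61
R_after = 1 − (1 − 0.61)^2 = 0.8479
ΔR = 0.8479 − 0.61 = 0.2379

0.2379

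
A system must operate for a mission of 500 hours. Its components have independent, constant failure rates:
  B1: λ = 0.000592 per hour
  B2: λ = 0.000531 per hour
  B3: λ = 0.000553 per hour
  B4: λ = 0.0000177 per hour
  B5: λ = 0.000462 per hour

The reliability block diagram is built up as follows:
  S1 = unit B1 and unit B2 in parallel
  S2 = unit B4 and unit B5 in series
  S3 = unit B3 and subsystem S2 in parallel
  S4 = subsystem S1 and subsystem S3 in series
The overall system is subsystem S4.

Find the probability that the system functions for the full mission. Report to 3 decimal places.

R(B1) = exp(−0.000592 × 500) = 0.74379
R(B2) = exp(−0.000531 × 500) = 0.76682
R(B3) = exp(−0.000553 × 500) = 0.75843
R(B4) = exp(−0.0000177 × 500) = 0.99119
R(B5) = exp(−0.000462 × 500) = 0.79374
Parallel (B1 and B2): 1 − (1 − 0.74379)(1 − 0.76682) = 0.94026
Series (B4 and B5): 0.99119 × 0.79374 = 0.78675
Parallel (B3 and [0.78675]): 1 − (1 − 0.75843)(1 − 0.78675) = 0.94849
Series ([0.94026] and [0.94849]): 0.94026 × 0.94849 = 0.892

0.892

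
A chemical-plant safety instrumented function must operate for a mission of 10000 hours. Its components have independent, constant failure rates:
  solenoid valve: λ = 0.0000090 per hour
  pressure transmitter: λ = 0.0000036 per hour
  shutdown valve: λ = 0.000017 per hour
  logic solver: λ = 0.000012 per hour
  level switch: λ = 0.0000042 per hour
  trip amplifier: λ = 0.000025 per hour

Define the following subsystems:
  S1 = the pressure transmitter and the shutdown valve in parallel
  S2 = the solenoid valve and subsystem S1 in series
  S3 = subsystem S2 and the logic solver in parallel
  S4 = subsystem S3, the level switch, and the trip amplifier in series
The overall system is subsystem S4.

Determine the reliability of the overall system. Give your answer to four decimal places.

R(solenoid valve) = exp(−0.0000090 × 10000) = 0.913931
R(pressure transmitter) = exp(−0.0000036 × 10000) = 0.964640
R(shutdown valve) = exp(−0.000017 × 10000) = 0.843665
R(logic solver) = exp(−0.000012 × 10000) = 0.886920
R(level switch) = exp(−0.0000042 × 10000) = 0.958870
R(trip amplifier) = exp(−0.000025 × 10000) = 0.778801
Parallel (pressure transmitter and shutdown valve): 1 − (1 − 0.964640)(1 − 0.843665) = 0.994472
Series (solenoid valve and [0.994472]): 0.913931 × 0.994472 = 0.908879
Parallel ([0.908879] and logic solver): 1 − (1 − 0.908879)(1 − 0.886920) = 0.989696
Series ([0.989696], level switch, and trip amplifier): 0.989696 × 0.958870 × 0.778801 = 0.7391

0.7391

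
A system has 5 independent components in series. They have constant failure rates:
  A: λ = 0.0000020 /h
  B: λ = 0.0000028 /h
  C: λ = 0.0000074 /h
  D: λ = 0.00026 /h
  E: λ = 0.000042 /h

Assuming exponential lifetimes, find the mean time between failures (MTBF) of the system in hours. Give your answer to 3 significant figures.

Series of exponential components: λ_sys = Σ λ_i
λ_sys = 0.0000020 + 0.0000028 + 0.0000074 + 0.00026 + 0.000042 = 3.1420e-04 /h
MTBF = 1 / λ_sys = 3180 h

3180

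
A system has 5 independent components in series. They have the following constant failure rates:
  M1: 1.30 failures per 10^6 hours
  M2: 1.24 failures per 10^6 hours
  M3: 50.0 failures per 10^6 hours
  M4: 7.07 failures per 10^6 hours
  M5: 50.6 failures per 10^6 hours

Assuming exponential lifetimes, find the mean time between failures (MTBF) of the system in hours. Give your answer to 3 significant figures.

9070

Series of exponential components: λ_sys = Σ λ_i
λ_sys = 0.00000130 + 0.00000124 + 0.0000500 + 0.00000707 + 0.0000506 = 1.1021e-04 /h
MTBF = 1 / λ_sys = 9070 h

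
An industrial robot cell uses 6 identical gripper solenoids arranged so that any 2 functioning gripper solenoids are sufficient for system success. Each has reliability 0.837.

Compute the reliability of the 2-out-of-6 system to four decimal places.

0.9994

R = Σ_{i=2}^{6} C(6,i) p^i (1−p)^{6−i} with p = 0.837
C(6,2)·0.837^2·0.163^4 = 0.007418
C(6,3)·0.837^3·0.163^3 = 0.050789
C(6,4)·0.837^4·0.163^2 = 0.195600
C(6,5)·0.837^5·0.163^1 = 0.401759
C(6,6)·0.837^6·0.163^0 = 0.343837
Sum = 0.9994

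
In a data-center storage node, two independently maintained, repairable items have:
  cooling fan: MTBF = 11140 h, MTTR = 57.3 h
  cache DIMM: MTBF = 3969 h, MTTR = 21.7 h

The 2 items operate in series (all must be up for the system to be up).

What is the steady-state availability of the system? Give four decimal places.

0.9895

A(cooling fan) = MTBF/(MTBF+MTTR) = 11140/(11140+57.3) = 0.994883
A(cache DIMM) = MTBF/(MTBF+MTTR) = 3969/(3969+21.7) = 0.994562
Series availability: 0.994883 × 0.994562 = 0.9895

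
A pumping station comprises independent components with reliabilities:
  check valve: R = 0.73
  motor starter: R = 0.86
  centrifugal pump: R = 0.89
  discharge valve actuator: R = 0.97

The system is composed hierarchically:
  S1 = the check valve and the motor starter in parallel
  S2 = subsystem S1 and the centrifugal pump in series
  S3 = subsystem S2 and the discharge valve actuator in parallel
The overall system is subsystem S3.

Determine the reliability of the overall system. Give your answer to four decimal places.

Parallel (check valve and motor starter): 1 − (1 − 0.730000)(1 − 0.860000) = 0.962200
Series ([0.962200] and centrifugal pump): 0.962200 × 0.890000 = 0.856358
Parallel ([0.856358] and discharge valve actuator): 1 − (1 − 0.856358)(1 − 0.970000) = 0.9957

0.9957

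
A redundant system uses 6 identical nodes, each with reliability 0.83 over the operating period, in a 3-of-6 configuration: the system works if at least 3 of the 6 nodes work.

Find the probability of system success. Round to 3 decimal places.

R = Σ_{i=3}^{6} C(6,i) p^i (1−p)^{6−i} with p = 0.83
C(6,3)·0.83^3·0.17^3 = 0.05618
C(6,4)·0.83^4·0.17^2 = 0.20573
C(6,5)·0.83^5·0.17^1 = 0.40178
C(6,6)·0.83^6·0.17^0 = 0.32694
Sum = 0.991

0.991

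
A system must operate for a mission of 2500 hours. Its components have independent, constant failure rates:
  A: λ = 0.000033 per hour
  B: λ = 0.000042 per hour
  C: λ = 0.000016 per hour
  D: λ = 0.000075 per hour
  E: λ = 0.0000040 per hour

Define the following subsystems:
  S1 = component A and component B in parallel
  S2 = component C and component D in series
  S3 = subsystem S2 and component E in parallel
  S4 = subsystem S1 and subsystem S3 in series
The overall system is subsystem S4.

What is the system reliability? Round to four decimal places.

R(A) = exp(−0.000033 × 2500) = 0.920811
R(B) = exp(−0.000042 × 2500) = 0.900325
R(C) = exp(−0.000016 × 2500) = 0.960789
R(D) = exp(−0.000075 × 2500) = 0.829029
R(E) = exp(−0.0000040 × 2500) = 0.990050
Parallel (A and B): 1 − (1 − 0.920811)(1 − 0.900325) = 0.992107
Series (C and D): 0.960789 × 0.829029 = 0.796522
Parallel ([0.796522] and E): 1 − (1 − 0.796522)(1 − 0.990050) = 0.997975
Series ([0.992107] and [0.997975]): 0.992107 × 0.997975 = 0.9901

0.9901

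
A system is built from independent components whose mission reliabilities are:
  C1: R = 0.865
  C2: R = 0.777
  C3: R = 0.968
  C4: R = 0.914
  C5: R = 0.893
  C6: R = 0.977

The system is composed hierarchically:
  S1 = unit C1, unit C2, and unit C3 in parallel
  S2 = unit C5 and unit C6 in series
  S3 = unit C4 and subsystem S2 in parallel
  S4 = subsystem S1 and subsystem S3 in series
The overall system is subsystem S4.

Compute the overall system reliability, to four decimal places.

0.9881

Parallel (C1, C2, and C3): 1 − (1 − 0.865000)(1 − 0.777000)(1 − 0.968000) = 0.999037
Series (C5 and C6): 0.893000 × 0.977000 = 0.872461
Parallel (C4 and [0.872461]): 1 − (1 − 0.914000)(1 − 0.872461) = 0.989032
Series ([0.999037] and [0.989032]): 0.999037 × 0.989032 = 0.9881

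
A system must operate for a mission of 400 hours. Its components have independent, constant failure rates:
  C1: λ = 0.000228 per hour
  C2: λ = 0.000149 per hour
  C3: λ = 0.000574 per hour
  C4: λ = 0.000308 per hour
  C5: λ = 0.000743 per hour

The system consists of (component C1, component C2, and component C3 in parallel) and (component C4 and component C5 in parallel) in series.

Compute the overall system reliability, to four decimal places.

0.9692

R(C1) = exp(−0.000228 × 400) = 0.912835
R(C2) = exp(−0.000149 × 400) = 0.942141
R(C3) = exp(−0.000574 × 400) = 0.794851
R(C4) = exp(−0.000308 × 400) = 0.884087
R(C5) = exp(−0.000743 × 400) = 0.742895
Parallel (C1, C2, and C3): 1 − (1 − 0.912835)(1 − 0.942141)(1 − 0.794851) = 0.998965
Parallel (C4 and C5): 1 − (1 − 0.884087)(1 − 0.742895) = 0.970198
Series ([0.998965] and [0.970198]): 0.998965 × 0.970198 = 0.9692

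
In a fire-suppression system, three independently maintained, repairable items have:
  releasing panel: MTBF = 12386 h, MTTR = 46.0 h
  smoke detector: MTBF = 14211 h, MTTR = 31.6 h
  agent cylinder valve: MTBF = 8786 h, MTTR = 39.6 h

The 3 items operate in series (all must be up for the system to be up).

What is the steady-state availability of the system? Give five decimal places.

0.98963

A(releasing panel) = MTBF/(MTBF+MTTR) = 12386/(12386+46.0) = 0.996300
A(smoke detector) = MTBF/(MTBF+MTTR) = 14211/(14211+31.6) = 0.997781
A(agent cylinder valve) = MTBF/(MTBF+MTTR) = 8786/(8786+39.6) = 0.995513
Series availability: 0.996300 × 0.997781 × 0.995513 = 0.98963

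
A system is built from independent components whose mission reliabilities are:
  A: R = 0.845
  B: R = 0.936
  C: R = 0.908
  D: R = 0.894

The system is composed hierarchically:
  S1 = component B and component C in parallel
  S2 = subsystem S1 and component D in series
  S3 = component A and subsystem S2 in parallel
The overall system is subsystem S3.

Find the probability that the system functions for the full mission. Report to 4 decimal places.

0.9828

Parallel (B and C): 1 − (1 − 0.936000)(1 − 0.908000) = 0.994112
Series ([0.994112] and D): 0.994112 × 0.894000 = 0.888736
Parallel (A and [0.888736]): 1 − (1 − 0.845000)(1 − 0.888736) = 0.9828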